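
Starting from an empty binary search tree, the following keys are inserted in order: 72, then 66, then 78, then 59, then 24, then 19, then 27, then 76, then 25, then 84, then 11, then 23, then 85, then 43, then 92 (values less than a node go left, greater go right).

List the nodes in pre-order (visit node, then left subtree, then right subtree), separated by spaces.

Insert 72: tree is empty, so 72 becomes the root.
Insert 66: 66 < 72 → go left. Place as left child of 72.
Insert 78: 78 > 72 → go right. Place as right child of 72.
Insert 59: 59 < 72 → go left; 59 < 66 → go left. Place as left child of 66.
Insert 24: 24 < 72 → go left; 24 < 66 → go left; 24 < 59 → go left. Place as left child of 59.
Insert 19: 19 < 72 → go left; 19 < 66 → go left; 19 < 59 → go left; 19 < 24 → go left. Place as left child of 24.
Insert 27: 27 < 72 → go left; 27 < 66 → go left; 27 < 59 → go left; 27 > 24 → go right. Place as right child of 24.
Insert 76: 76 > 72 → go right; 76 < 78 → go left. Place as left child of 78.
Insert 25: 25 < 72 → go left; 25 < 66 → go left; 25 < 59 → go left; 25 > 24 → go right; 25 < 27 → go left. Place as left child of 27.
Insert 84: 84 > 72 → go right; 84 > 78 → go right. Place as right child of 78.
Insert 11: 11 < 72 → go left; 11 < 66 → go left; 11 < 59 → go left; 11 < 24 → go left; 11 < 19 → go left. Place as left child of 19.
Insert 23: 23 < 72 → go left; 23 < 66 → go left; 23 < 59 → go left; 23 < 24 → go left; 23 > 19 → go right. Place as right child of 19.
Insert 85: 85 > 72 → go right; 85 > 78 → go right; 85 > 84 → go right. Place as right child of 84.
Insert 43: 43 < 72 → go left; 43 < 66 → go left; 43 < 59 → go left; 43 > 24 → go right; 43 > 27 → go right. Place as right child of 27.
Insert 92: 92 > 72 → go right; 92 > 78 → go right; 92 > 84 → go right; 92 > 85 → go right. Place as right child of 85.

72 66 59 24 19 11 23 27 25 43 78 76 84 85 92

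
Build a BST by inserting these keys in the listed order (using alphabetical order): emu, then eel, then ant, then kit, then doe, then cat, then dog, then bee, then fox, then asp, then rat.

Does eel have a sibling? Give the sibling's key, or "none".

kit

Insert emu: tree is empty, so emu becomes the root.
Insert eel: eel < emu → go left. Place as left child of emu.
Insert ant: ant < emu → go left; ant < eel → go left. Place as left child of eel.
Insert kit: kit > emu → go right. Place as right child of emu.
Insert doe: doe < emu → go left; doe < eel → go left; doe > ant → go right. Place as right child of ant.
Insert cat: cat < emu → go left; cat < eel → go left; cat > ant → go right; cat < doe → go left. Place as left child of doe.
Insert dog: dog < emu → go left; dog < eel → go left; dog > ant → go right; dog > doe → go right. Place as right child of doe.
Insert bee: bee < emu → go left; bee < eel → go left; bee > ant → go right; bee < doe → go left; bee < cat → go left. Place as left child of cat.
Insert fox: fox > emu → go right; fox < kit → go left. Place as left child of kit.
Insert asp: asp < emu → go left; asp < eel → go left; asp > ant → go right; asp < doe → go left; asp < cat → go left; asp < bee → go left. Place as left child of bee.
Insert rat: rat > emu → go right; rat > kit → go right. Place as right child of kit.

eel's parent is emu; the other child of emu is kit.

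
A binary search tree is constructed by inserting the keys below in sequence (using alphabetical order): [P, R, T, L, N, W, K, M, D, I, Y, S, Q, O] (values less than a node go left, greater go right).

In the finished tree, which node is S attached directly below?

Resulting structure (node: left, right):
  P: L=L, R=R
  R: L=Q, R=T
  T: L=S, R=W
  L: L=K, R=N
  N: L=M, R=O
  W: L=–, R=Y
  K: L=D, R=–
  M: L=–, R=–
  D: L=–, R=I
  I: L=–, R=–
  Y: L=–, R=–
  S: L=–, R=–
  Q: L=–, R=–
  O: L=–, R=–

T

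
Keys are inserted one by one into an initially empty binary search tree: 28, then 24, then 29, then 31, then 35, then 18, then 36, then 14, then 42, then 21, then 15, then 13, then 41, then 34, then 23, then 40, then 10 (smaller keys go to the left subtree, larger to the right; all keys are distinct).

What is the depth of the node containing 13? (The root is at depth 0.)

4

Resulting structure (node: left, right):
  28: L=24, R=29
  24: L=18, R=–
  29: L=–, R=31
  31: L=–, R=35
  35: L=34, R=36
  18: L=14, R=21
  36: L=–, R=42
  14: L=13, R=15
  42: L=41, R=–
  21: L=–, R=23
  15: L=–, R=–
  13: L=10, R=–
  41: L=40, R=–
  34: L=–, R=–
  23: L=–, R=–
  40: L=–, R=–
  10: L=–, R=–

Path to 13: 28 → 24 → 18 → 14 → 13, which is 4 edges.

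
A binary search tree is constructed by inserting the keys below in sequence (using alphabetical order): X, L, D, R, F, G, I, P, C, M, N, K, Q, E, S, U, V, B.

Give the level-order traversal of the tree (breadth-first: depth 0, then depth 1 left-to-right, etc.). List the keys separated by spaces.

X L D R C F P S B E G M Q U I N V K

Insert X: tree is empty, so X becomes the root.
Insert L: L < X → go left. Place as left child of X.
Insert D: D < X → go left; D < L → go left. Place as left child of L.
Insert R: R < X → go left; R > L → go right. Place as right child of L.
Insert F: F < X → go left; F < L → go left; F > D → go right. Place as right child of D.
Insert G: G < X → go left; G < L → go left; G > D → go right; G > F → go right. Place as right child of F.
Insert I: I < X → go left; I < L → go left; I > D → go right; I > F → go right; I > G → go right. Place as right child of G.
Insert P: P < X → go left; P > L → go right; P < R → go left. Place as left child of R.
Insert C: C < X → go left; C < L → go left; C < D → go left. Place as left child of D.
Insert M: M < X → go left; M > L → go right; M < R → go left; M < P → go left. Place as left child of P.
Insert N: N < X → go left; N > L → go right; N < R → go left; N < P → go left; N > M → go right. Place as right child of M.
Insert K: K < X → go left; K < L → go left; K > D → go right; K > F → go right; K > G → go right; K > I → go right. Place as right child of I.
Insert Q: Q < X → go left; Q > L → go right; Q < R → go left; Q > P → go right. Place as right child of P.
Insert E: E < X → go left; E < L → go left; E > D → go right; E < F → go left. Place as left child of F.
Insert S: S < X → go left; S > L → go right; S > R → go right. Place as right child of R.
Insert U: U < X → go left; U > L → go right; U > R → go right; U > S → go right. Place as right child of S.
Insert V: V < X → go left; V > L → go right; V > R → go right; V > S → go right; V > U → go right. Place as right child of U.
Insert B: B < X → go left; B < L → go left; B < D → go left; B < C → go left. Place as left child of C.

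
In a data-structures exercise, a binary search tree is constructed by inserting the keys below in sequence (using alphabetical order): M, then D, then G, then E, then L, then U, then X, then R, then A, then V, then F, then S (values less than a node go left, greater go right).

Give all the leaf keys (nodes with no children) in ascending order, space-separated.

Insert M: tree is empty, so M becomes the root.
Insert D: D < M → go left. Place as left child of M.
Insert G: G < M → go left; G > D → go right. Place as right child of D.
Insert E: E < M → go left; E > D → go right; E < G → go left. Place as left child of G.
Insert L: L < M → go left; L > D → go right; L > G → go right. Place as right child of G.
Insert U: U > M → go right. Place as right child of M.
Insert X: X > M → go right; X > U → go right. Place as right child of U.
Insert R: R > M → go right; R < U → go left. Place as left child of U.
Insert A: A < M → go left; A < D → go left. Place as left child of D.
Insert V: V > M → go right; V > U → go right; V < X → go left. Place as left child of X.
Insert F: F < M → go left; F > D → go right; F < G → go left; F > E → go right. Place as right child of E.
Insert S: S > M → go right; S < U → go left; S > R → go right. Place as right child of R.

A F L S V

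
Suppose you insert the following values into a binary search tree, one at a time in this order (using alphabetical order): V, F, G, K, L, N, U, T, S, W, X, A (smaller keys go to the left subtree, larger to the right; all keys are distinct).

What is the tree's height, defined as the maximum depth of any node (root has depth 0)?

V: root
F: left child of V (depth 1)
G: right child of F (depth 2)
K: right child of G (depth 3)
L: right child of K (depth 4)
N: right child of L (depth 5)
U: right child of N (depth 6)
T: left child of U (depth 7)
S: left child of T (depth 8)
W: right child of V (depth 1)
X: right child of W (depth 2)
A: left child of F (depth 2)

The deepest node is S at depth 8.

8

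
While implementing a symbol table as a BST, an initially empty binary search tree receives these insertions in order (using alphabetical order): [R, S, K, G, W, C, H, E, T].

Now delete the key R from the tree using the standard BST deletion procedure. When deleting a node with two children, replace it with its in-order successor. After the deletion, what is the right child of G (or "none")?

H

Insert R: tree is empty, so R becomes the root.
Insert S: S > R → go right. Place as right child of R.
Insert K: K < R → go left. Place as left child of R.
Insert G: G < R → go left; G < K → go left. Place as left child of K.
Insert W: W > R → go right; W > S → go right. Place as right child of S.
Insert C: C < R → go left; C < K → go left; C < G → go left. Place as left child of G.
Insert H: H < R → go left; H < K → go left; H > G → go right. Place as right child of G.
Insert E: E < R → go left; E < K → go left; E < G → go left; E > C → go right. Place as right child of C.
Insert T: T > R → go right; T > S → go right; T < W → go left. Place as left child of W.

Delete R (two children — replace with in-order successor).
After deletion, G's right child: H.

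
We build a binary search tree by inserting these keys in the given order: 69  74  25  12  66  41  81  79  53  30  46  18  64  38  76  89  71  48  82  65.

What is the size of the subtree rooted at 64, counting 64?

2

69: root
74: right child of 69 (depth 1)
25: left child of 69 (depth 1)
12: left child of 25 (depth 2)
66: right child of 25 (depth 2)
41: left child of 66 (depth 3)
81: right child of 74 (depth 2)
79: left child of 81 (depth 3)
53: right child of 41 (depth 4)
30: left child of 41 (depth 4)
46: left child of 53 (depth 5)
18: right child of 12 (depth 3)
64: right child of 53 (depth 5)
38: right child of 30 (depth 5)
76: left child of 79 (depth 4)
89: right child of 81 (depth 3)
71: left child of 74 (depth 2)
48: right child of 46 (depth 6)
82: left child of 89 (depth 4)
65: right child of 64 (depth 6)

Subtree rooted at 64 contains: 64, 65 — 2 nodes.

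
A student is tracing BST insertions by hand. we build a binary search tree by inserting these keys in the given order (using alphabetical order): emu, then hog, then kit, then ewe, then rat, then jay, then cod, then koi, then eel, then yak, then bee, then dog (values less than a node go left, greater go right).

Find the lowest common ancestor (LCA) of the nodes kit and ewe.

emu: root
hog: right child of emu (depth 1)
kit: right child of hog (depth 2)
ewe: left child of hog (depth 2)
rat: right child of kit (depth 3)
jay: left child of kit (depth 3)
cod: left child of emu (depth 1)
koi: left child of rat (depth 4)
eel: right child of cod (depth 2)
yak: right child of rat (depth 4)
bee: left child of cod (depth 2)
dog: left child of eel (depth 3)

Path to kit: emu → hog → kit
Path to ewe: emu → hog → ewe
The paths share a prefix ending at hog, then split left and right.

hog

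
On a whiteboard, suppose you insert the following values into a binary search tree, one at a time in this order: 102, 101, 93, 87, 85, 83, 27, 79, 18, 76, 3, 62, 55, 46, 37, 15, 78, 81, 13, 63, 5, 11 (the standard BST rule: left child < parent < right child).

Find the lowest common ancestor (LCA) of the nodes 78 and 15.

27

Insert 102: tree is empty, so 102 becomes the root.
Insert 101: 101 < 102 → go left. Place as left child of 102.
Insert 93: 93 < 102 → go left; 93 < 101 → go left. Place as left child of 101.
Insert 87: 87 < 102 → go left; 87 < 101 → go left; 87 < 93 → go left. Place as left child of 93.
Insert 85: 85 < 102 → go left; 85 < 101 → go left; 85 < 93 → go left; 85 < 87 → go left. Place as left child of 87.
Insert 83: 83 < 102 → go left; 83 < 101 → go left; 83 < 93 → go left; 83 < 87 → go left; 83 < 85 → go left. Place as left child of 85.
Insert 27: 27 < 102 → go left; 27 < 101 → go left; 27 < 93 → go left; 27 < 87 → go left; 27 < 85 → go left; 27 < 83 → go left. Place as left child of 83.
Insert 79: 79 < 102 → go left; 79 < 101 → go left; 79 < 93 → go left; 79 < 87 → go left; 79 < 85 → go left; 79 < 83 → go left; 79 > 27 → go right. Place as right child of 27.
Insert 18: 18 < 102 → go left; 18 < 101 → go left; 18 < 93 → go left; 18 < 87 → go left; 18 < 85 → go left; 18 < 83 → go left; 18 < 27 → go left. Place as left child of 27.
Insert 76: 76 < 102 → go left; 76 < 101 → go left; 76 < 93 → go left; 76 < 87 → go left; 76 < 85 → go left; 76 < 83 → go left; 76 > 27 → go right; 76 < 79 → go left. Place as left child of 79.
Insert 3: 3 < 102 → go left; 3 < 101 → go left; 3 < 93 → go left; 3 < 87 → go left; 3 < 85 → go left; 3 < 83 → go left; 3 < 27 → go left; 3 < 18 → go left. Place as left child of 18.
Insert 62: 62 < 102 → go left; 62 < 101 → go left; 62 < 93 → go left; 62 < 87 → go left; 62 < 85 → go left; 62 < 83 → go left; 62 > 27 → go right; 62 < 79 → go left; 62 < 76 → go left. Place as left child of 76.
Insert 55: 55 < 102 → go left; 55 < 101 → go left; 55 < 93 → go left; 55 < 87 → go left; 55 < 85 → go left; 55 < 83 → go left; 55 > 27 → go right; 55 < 79 → go left; 55 < 76 → go left; 55 < 62 → go left. Place as left child of 62.
Insert 46: 46 < 102 → go left; 46 < 101 → go left; 46 < 93 → go left; 46 < 87 → go left; 46 < 85 → go left; 46 < 83 → go left; 46 > 27 → go right; 46 < 79 → go left; 46 < 76 → go left; 46 < 62 → go left; 46 < 55 → go left. Place as left child of 55.
Insert 37: 37 < 102 → go left; 37 < 101 → go left; 37 < 93 → go left; 37 < 87 → go left; 37 < 85 → go left; 37 < 83 → go left; 37 > 27 → go right; 37 < 79 → go left; 37 < 76 → go left; 37 < 62 → go left; 37 < 55 → go left; 37 < 46 → go left. Place as left child of 46.
Insert 15: 15 < 102 → go left; 15 < 101 → go left; 15 < 93 → go left; 15 < 87 → go left; 15 < 85 → go left; 15 < 83 → go left; 15 < 27 → go left; 15 < 18 → go left; 15 > 3 → go right. Place as right child of 3.
Insert 78: 78 < 102 → go left; 78 < 101 → go left; 78 < 93 → go left; 78 < 87 → go left; 78 < 85 → go left; 78 < 83 → go left; 78 > 27 → go right; 78 < 79 → go left; 78 > 76 → go right. Place as right child of 76.
Insert 81: 81 < 102 → go left; 81 < 101 → go left; 81 < 93 → go left; 81 < 87 → go left; 81 < 85 → go left; 81 < 83 → go left; 81 > 27 → go right; 81 > 79 → go right. Place as right child of 79.
Insert 13: 13 < 102 → go left; 13 < 101 → go left; 13 < 93 → go left; 13 < 87 → go left; 13 < 85 → go left; 13 < 83 → go left; 13 < 27 → go left; 13 < 18 → go left; 13 > 3 → go right; 13 < 15 → go left. Place as left child of 15.
Insert 63: 63 < 102 → go left; 63 < 101 → go left; 63 < 93 → go left; 63 < 87 → go left; 63 < 85 → go left; 63 < 83 → go left; 63 > 27 → go right; 63 < 79 → go left; 63 < 76 → go left; 63 > 62 → go right. Place as right child of 62.
Insert 5: 5 < 102 → go left; 5 < 101 → go left; 5 < 93 → go left; 5 < 87 → go left; 5 < 85 → go left; 5 < 83 → go left; 5 < 27 → go left; 5 < 18 → go left; 5 > 3 → go right; 5 < 15 → go left; 5 < 13 → go left. Place as left child of 13.
Insert 11: 11 < 102 → go left; 11 < 101 → go left; 11 < 93 → go left; 11 < 87 → go left; 11 < 85 → go left; 11 < 83 → go left; 11 < 27 → go left; 11 < 18 → go left; 11 > 3 → go right; 11 < 15 → go left; 11 < 13 → go left; 11 > 5 → go right. Place as right child of 5.

Path to 78: 102 → 101 → 93 → 87 → 85 → 83 → 27 → 79 → 76 → 78
Path to 15: 102 → 101 → 93 → 87 → 85 → 83 → 27 → 18 → 3 → 15
The paths share a prefix ending at 27, then split left and right.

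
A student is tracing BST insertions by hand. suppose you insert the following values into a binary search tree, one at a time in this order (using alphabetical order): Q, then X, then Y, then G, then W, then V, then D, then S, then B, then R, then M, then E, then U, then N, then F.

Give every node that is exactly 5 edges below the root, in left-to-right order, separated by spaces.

R U

Resulting structure (node: left, right):
  Q: L=G, R=X
  X: L=W, R=Y
  Y: L=–, R=–
  G: L=D, R=M
  W: L=V, R=–
  V: L=S, R=–
  D: L=B, R=E
  S: L=R, R=U
  B: L=–, R=–
  R: L=–, R=–
  M: L=–, R=N
  E: L=–, R=F
  U: L=–, R=–
  N: L=–, R=–
  F: L=–, R=–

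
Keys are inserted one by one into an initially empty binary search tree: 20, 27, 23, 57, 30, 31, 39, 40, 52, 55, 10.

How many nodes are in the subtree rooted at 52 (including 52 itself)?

Insert 20: tree is empty, so 20 becomes the root.
Insert 27: 27 > 20 → go right. Place as right child of 20.
Insert 23: 23 > 20 → go right; 23 < 27 → go left. Place as left child of 27.
Insert 57: 57 > 20 → go right; 57 > 27 → go right. Place as right child of 27.
Insert 30: 30 > 20 → go right; 30 > 27 → go right; 30 < 57 → go left. Place as left child of 57.
Insert 31: 31 > 20 → go right; 31 > 27 → go right; 31 < 57 → go left; 31 > 30 → go right. Place as right child of 30.
Insert 39: 39 > 20 → go right; 39 > 27 → go right; 39 < 57 → go left; 39 > 30 → go right; 39 > 31 → go right. Place as right child of 31.
Insert 40: 40 > 20 → go right; 40 > 27 → go right; 40 < 57 → go left; 40 > 30 → go right; 40 > 31 → go right; 40 > 39 → go right. Place as right child of 39.
Insert 52: 52 > 20 → go right; 52 > 27 → go right; 52 < 57 → go left; 52 > 30 → go right; 52 > 31 → go right; 52 > 39 → go right; 52 > 40 → go right. Place as right child of 40.
Insert 55: 55 > 20 → go right; 55 > 27 → go right; 55 < 57 → go left; 55 > 30 → go right; 55 > 31 → go right; 55 > 39 → go right; 55 > 40 → go right; 55 > 52 → go right. Place as right child of 52.
Insert 10: 10 < 20 → go left. Place as left child of 20.

Subtree rooted at 52 contains: 52, 55 — 2 nodes.

2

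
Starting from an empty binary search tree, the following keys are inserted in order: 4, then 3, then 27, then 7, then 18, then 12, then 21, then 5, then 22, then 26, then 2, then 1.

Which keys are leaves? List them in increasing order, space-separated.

Insert 4: tree is empty, so 4 becomes the root.
Insert 3: 3 < 4 → go left. Place as left child of 4.
Insert 27: 27 > 4 → go right. Place as right child of 4.
Insert 7: 7 > 4 → go right; 7 < 27 → go left. Place as left child of 27.
Insert 18: 18 > 4 → go right; 18 < 27 → go left; 18 > 7 → go right. Place as right child of 7.
Insert 12: 12 > 4 → go right; 12 < 27 → go left; 12 > 7 → go right; 12 < 18 → go left. Place as left child of 18.
Insert 21: 21 > 4 → go right; 21 < 27 → go left; 21 > 7 → go right; 21 > 18 → go right. Place as right child of 18.
Insert 5: 5 > 4 → go right; 5 < 27 → go left; 5 < 7 → go left. Place as left child of 7.
Insert 22: 22 > 4 → go right; 22 < 27 → go left; 22 > 7 → go right; 22 > 18 → go right; 22 > 21 → go right. Place as right child of 21.
Insert 26: 26 > 4 → go right; 26 < 27 → go left; 26 > 7 → go right; 26 > 18 → go right; 26 > 21 → go right; 26 > 22 → go right. Place as right child of 22.
Insert 2: 2 < 4 → go left; 2 < 3 → go left. Place as left child of 3.
Insert 1: 1 < 4 → go left; 1 < 3 → go left; 1 < 2 → go left. Place as left child of 2.

1 5 12 26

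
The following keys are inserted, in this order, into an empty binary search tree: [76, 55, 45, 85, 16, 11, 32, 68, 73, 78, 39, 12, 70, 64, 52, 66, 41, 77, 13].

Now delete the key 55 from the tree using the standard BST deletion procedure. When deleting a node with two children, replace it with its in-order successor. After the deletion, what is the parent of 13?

Insert 76: tree is empty, so 76 becomes the root.
Insert 55: 55 < 76 → go left. Place as left child of 76.
Insert 45: 45 < 76 → go left; 45 < 55 → go left. Place as left child of 55.
Insert 85: 85 > 76 → go right. Place as right child of 76.
Insert 16: 16 < 76 → go left; 16 < 55 → go left; 16 < 45 → go left. Place as left child of 45.
Insert 11: 11 < 76 → go left; 11 < 55 → go left; 11 < 45 → go left; 11 < 16 → go left. Place as left child of 16.
Insert 32: 32 < 76 → go left; 32 < 55 → go left; 32 < 45 → go left; 32 > 16 → go right. Place as right child of 16.
Insert 68: 68 < 76 → go left; 68 > 55 → go right. Place as right child of 55.
Insert 73: 73 < 76 → go left; 73 > 55 → go right; 73 > 68 → go right. Place as right child of 68.
Insert 78: 78 > 76 → go right; 78 < 85 → go left. Place as left child of 85.
Insert 39: 39 < 76 → go left; 39 < 55 → go left; 39 < 45 → go left; 39 > 16 → go right; 39 > 32 → go right. Place as right child of 32.
Insert 12: 12 < 76 → go left; 12 < 55 → go left; 12 < 45 → go left; 12 < 16 → go left; 12 > 11 → go right. Place as right child of 11.
Insert 70: 70 < 76 → go left; 70 > 55 → go right; 70 > 68 → go right; 70 < 73 → go left. Place as left child of 73.
Insert 64: 64 < 76 → go left; 64 > 55 → go right; 64 < 68 → go left. Place as left child of 68.
Insert 52: 52 < 76 → go left; 52 < 55 → go left; 52 > 45 → go right. Place as right child of 45.
Insert 66: 66 < 76 → go left; 66 > 55 → go right; 66 < 68 → go left; 66 > 64 → go right. Place as right child of 64.
Insert 41: 41 < 76 → go left; 41 < 55 → go left; 41 < 45 → go left; 41 > 16 → go right; 41 > 32 → go right; 41 > 39 → go right. Place as right child of 39.
Insert 77: 77 > 76 → go right; 77 < 85 → go left; 77 < 78 → go left. Place as left child of 78.
Insert 13: 13 < 76 → go left; 13 < 55 → go left; 13 < 45 → go left; 13 < 16 → go left; 13 > 11 → go right; 13 > 12 → go right. Place as right child of 12.

Delete 55 (two children — replace with in-order successor).
After deletion, 13's parent is 12.

12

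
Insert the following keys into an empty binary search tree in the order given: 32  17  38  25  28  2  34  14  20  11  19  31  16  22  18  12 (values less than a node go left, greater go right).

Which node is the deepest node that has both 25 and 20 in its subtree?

Resulting structure (node: left, right):
  32: L=17, R=38
  17: L=2, R=25
  38: L=34, R=–
  25: L=20, R=28
  28: L=–, R=31
  2: L=–, R=14
  34: L=–, R=–
  14: L=11, R=16
  20: L=19, R=22
  11: L=–, R=12
  19: L=18, R=–
  31: L=–, R=–
  16: L=–, R=–
  22: L=–, R=–
  18: L=–, R=–
  12: L=–, R=–

Path to 25: 32 → 17 → 25
Path to 20: 32 → 17 → 25 → 20
25 lies on both paths and is an ancestor of the other node.

25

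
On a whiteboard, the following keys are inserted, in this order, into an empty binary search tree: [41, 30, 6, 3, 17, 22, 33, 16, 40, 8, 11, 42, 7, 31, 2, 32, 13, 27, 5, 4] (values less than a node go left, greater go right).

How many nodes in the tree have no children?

Insert 41: tree is empty, so 41 becomes the root.
Insert 30: 30 < 41 → go left. Place as left child of 41.
Insert 6: 6 < 41 → go left; 6 < 30 → go left. Place as left child of 30.
Insert 3: 3 < 41 → go left; 3 < 30 → go left; 3 < 6 → go left. Place as left child of 6.
Insert 17: 17 < 41 → go left; 17 < 30 → go left; 17 > 6 → go right. Place as right child of 6.
Insert 22: 22 < 41 → go left; 22 < 30 → go left; 22 > 6 → go right; 22 > 17 → go right. Place as right child of 17.
Insert 33: 33 < 41 → go left; 33 > 30 → go right. Place as right child of 30.
Insert 16: 16 < 41 → go left; 16 < 30 → go left; 16 > 6 → go right; 16 < 17 → go left. Place as left child of 17.
Insert 40: 40 < 41 → go left; 40 > 30 → go right; 40 > 33 → go right. Place as right child of 33.
Insert 8: 8 < 41 → go left; 8 < 30 → go left; 8 > 6 → go right; 8 < 17 → go left; 8 < 16 → go left. Place as left child of 16.
Insert 11: 11 < 41 → go left; 11 < 30 → go left; 11 > 6 → go right; 11 < 17 → go left; 11 < 16 → go left; 11 > 8 → go right. Place as right child of 8.
Insert 42: 42 > 41 → go right. Place as right child of 41.
Insert 7: 7 < 41 → go left; 7 < 30 → go left; 7 > 6 → go right; 7 < 17 → go left; 7 < 16 → go left; 7 < 8 → go left. Place as left child of 8.
Insert 31: 31 < 41 → go left; 31 > 30 → go right; 31 < 33 → go left. Place as left child of 33.
Insert 2: 2 < 41 → go left; 2 < 30 → go left; 2 < 6 → go left; 2 < 3 → go left. Place as left child of 3.
Insert 32: 32 < 41 → go left; 32 > 30 → go right; 32 < 33 → go left; 32 > 31 → go right. Place as right child of 31.
Insert 13: 13 < 41 → go left; 13 < 30 → go left; 13 > 6 → go right; 13 < 17 → go left; 13 < 16 → go left; 13 > 8 → go right; 13 > 11 → go right. Place as right child of 11.
Insert 27: 27 < 41 → go left; 27 < 30 → go left; 27 > 6 → go right; 27 > 17 → go right; 27 > 22 → go right. Place as right child of 22.
Insert 5: 5 < 41 → go left; 5 < 30 → go left; 5 < 6 → go left; 5 > 3 → go right. Place as right child of 3.
Insert 4: 4 < 41 → go left; 4 < 30 → go left; 4 < 6 → go left; 4 > 3 → go right; 4 < 5 → go left. Place as left child of 5.

Leaves: 2, 4, 7, 13, 27, 32, 40, 42 — 8 in total.

8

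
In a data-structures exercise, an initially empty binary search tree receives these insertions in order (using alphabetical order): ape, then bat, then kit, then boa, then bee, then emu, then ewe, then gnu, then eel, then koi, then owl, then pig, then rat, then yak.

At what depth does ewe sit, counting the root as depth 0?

Insert ape: tree is empty, so ape becomes the root.
Insert bat: bat > ape → go right. Place as right child of ape.
Insert kit: kit > ape → go right; kit > bat → go right. Place as right child of bat.
Insert boa: boa > ape → go right; boa > bat → go right; boa < kit → go left. Place as left child of kit.
Insert bee: bee > ape → go right; bee > bat → go right; bee < kit → go left; bee < boa → go left. Place as left child of boa.
Insert emu: emu > ape → go right; emu > bat → go right; emu < kit → go left; emu > boa → go right. Place as right child of boa.
Insert ewe: ewe > ape → go right; ewe > bat → go right; ewe < kit → go left; ewe > boa → go right; ewe > emu → go right. Place as right child of emu.
Insert gnu: gnu > ape → go right; gnu > bat → go right; gnu < kit → go left; gnu > boa → go right; gnu > emu → go right; gnu > ewe → go right. Place as right child of ewe.
Insert eel: eel > ape → go right; eel > bat → go right; eel < kit → go left; eel > boa → go right; eel < emu → go left. Place as left child of emu.
Insert koi: koi > ape → go right; koi > bat → go right; koi > kit → go right. Place as right child of kit.
Insert owl: owl > ape → go right; owl > bat → go right; owl > kit → go right; owl > koi → go right. Place as right child of koi.
Insert pig: pig > ape → go right; pig > bat → go right; pig > kit → go right; pig > koi → go right; pig > owl → go right. Place as right child of owl.
Insert rat: rat > ape → go right; rat > bat → go right; rat > kit → go right; rat > koi → go right; rat > owl → go right; rat > pig → go right. Place as right child of pig.
Insert yak: yak > ape → go right; yak > bat → go right; yak > kit → go right; yak > koi → go right; yak > owl → go right; yak > pig → go right; yak > rat → go right. Place as right child of rat.

Path to ewe: ape → bat → kit → boa → emu → ewe, which is 5 edges.

5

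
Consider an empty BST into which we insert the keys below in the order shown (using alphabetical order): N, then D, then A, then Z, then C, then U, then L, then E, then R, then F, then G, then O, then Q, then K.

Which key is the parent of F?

E

N: root
D: left child of N (depth 1)
A: left child of D (depth 2)
Z: right child of N (depth 1)
C: right child of A (depth 3)
U: left child of Z (depth 2)
L: right child of D (depth 2)
E: left child of L (depth 3)
R: left child of U (depth 3)
F: right child of E (depth 4)
G: right child of F (depth 5)
O: left child of R (depth 4)
Q: right child of O (depth 5)
K: right child of G (depth 6)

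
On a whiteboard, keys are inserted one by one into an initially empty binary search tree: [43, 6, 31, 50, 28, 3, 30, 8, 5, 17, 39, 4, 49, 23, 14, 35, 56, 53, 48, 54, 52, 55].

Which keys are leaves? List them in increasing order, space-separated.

Insert 43: tree is empty, so 43 becomes the root.
Insert 6: 6 < 43 → go left. Place as left child of 43.
Insert 31: 31 < 43 → go left; 31 > 6 → go right. Place as right child of 6.
Insert 50: 50 > 43 → go right. Place as right child of 43.
Insert 28: 28 < 43 → go left; 28 > 6 → go right; 28 < 31 → go left. Place as left child of 31.
Insert 3: 3 < 43 → go left; 3 < 6 → go left. Place as left child of 6.
Insert 30: 30 < 43 → go left; 30 > 6 → go right; 30 < 31 → go left; 30 > 28 → go right. Place as right child of 28.
Insert 8: 8 < 43 → go left; 8 > 6 → go right; 8 < 31 → go left; 8 < 28 → go left. Place as left child of 28.
Insert 5: 5 < 43 → go left; 5 < 6 → go left; 5 > 3 → go right. Place as right child of 3.
Insert 17: 17 < 43 → go left; 17 > 6 → go right; 17 < 31 → go left; 17 < 28 → go left; 17 > 8 → go right. Place as right child of 8.
Insert 39: 39 < 43 → go left; 39 > 6 → go right; 39 > 31 → go right. Place as right child of 31.
Insert 4: 4 < 43 → go left; 4 < 6 → go left; 4 > 3 → go right; 4 < 5 → go left. Place as left child of 5.
Insert 49: 49 > 43 → go right; 49 < 50 → go left. Place as left child of 50.
Insert 23: 23 < 43 → go left; 23 > 6 → go right; 23 < 31 → go left; 23 < 28 → go left; 23 > 8 → go right; 23 > 17 → go right. Place as right child of 17.
Insert 14: 14 < 43 → go left; 14 > 6 → go right; 14 < 31 → go left; 14 < 28 → go left; 14 > 8 → go right; 14 < 17 → go left. Place as left child of 17.
Insert 35: 35 < 43 → go left; 35 > 6 → go right; 35 > 31 → go right; 35 < 39 → go left. Place as left child of 39.
Insert 56: 56 > 43 → go right; 56 > 50 → go right. Place as right child of 50.
Insert 53: 53 > 43 → go right; 53 > 50 → go right; 53 < 56 → go left. Place as left child of 56.
Insert 48: 48 > 43 → go right; 48 < 50 → go left; 48 < 49 → go left. Place as left child of 49.
Insert 54: 54 > 43 → go right; 54 > 50 → go right; 54 < 56 → go left; 54 > 53 → go right. Place as right child of 53.
Insert 52: 52 > 43 → go right; 52 > 50 → go right; 52 < 56 → go left; 52 < 53 → go left. Place as left child of 53.
Insert 55: 55 > 43 → go right; 55 > 50 → go right; 55 < 56 → go left; 55 > 53 → go right; 55 > 54 → go right. Place as right child of 54.

4 14 23 30 35 48 52 55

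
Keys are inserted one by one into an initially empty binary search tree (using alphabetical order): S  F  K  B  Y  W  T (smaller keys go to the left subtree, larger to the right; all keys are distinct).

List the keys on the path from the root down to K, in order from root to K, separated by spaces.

Resulting structure (node: left, right):
  S: L=F, R=Y
  F: L=B, R=K
  K: L=–, R=–
  B: L=–, R=–
  Y: L=W, R=–
  W: L=T, R=–
  T: L=–, R=–

S F K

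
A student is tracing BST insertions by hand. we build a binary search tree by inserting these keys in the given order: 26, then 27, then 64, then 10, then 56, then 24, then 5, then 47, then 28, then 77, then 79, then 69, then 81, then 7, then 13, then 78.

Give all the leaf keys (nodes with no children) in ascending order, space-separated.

Insert 26: tree is empty, so 26 becomes the root.
Insert 27: 27 > 26 → go right. Place as right child of 26.
Insert 64: 64 > 26 → go right; 64 > 27 → go right. Place as right child of 27.
Insert 10: 10 < 26 → go left. Place as left child of 26.
Insert 56: 56 > 26 → go right; 56 > 27 → go right; 56 < 64 → go left. Place as left child of 64.
Insert 24: 24 < 26 → go left; 24 > 10 → go right. Place as right child of 10.
Insert 5: 5 < 26 → go left; 5 < 10 → go left. Place as left child of 10.
Insert 47: 47 > 26 → go right; 47 > 27 → go right; 47 < 64 → go left; 47 < 56 → go left. Place as left child of 56.
Insert 28: 28 > 26 → go right; 28 > 27 → go right; 28 < 64 → go left; 28 < 56 → go left; 28 < 47 → go left. Place as left child of 47.
Insert 77: 77 > 26 → go right; 77 > 27 → go right; 77 > 64 → go right. Place as right child of 64.
Insert 79: 79 > 26 → go right; 79 > 27 → go right; 79 > 64 → go right; 79 > 77 → go right. Place as right child of 77.
Insert 69: 69 > 26 → go right; 69 > 27 → go right; 69 > 64 → go right; 69 < 77 → go left. Place as left child of 77.
Insert 81: 81 > 26 → go right; 81 > 27 → go right; 81 > 64 → go right; 81 > 77 → go right; 81 > 79 → go right. Place as right child of 79.
Insert 7: 7 < 26 → go left; 7 < 10 → go left; 7 > 5 → go right. Place as right child of 5.
Insert 13: 13 < 26 → go left; 13 > 10 → go right; 13 < 24 → go left. Place as left child of 24.
Insert 78: 78 > 26 → go right; 78 > 27 → go right; 78 > 64 → go right; 78 > 77 → go right; 78 < 79 → go left. Place as left child of 79.

7 13 28 69 78 81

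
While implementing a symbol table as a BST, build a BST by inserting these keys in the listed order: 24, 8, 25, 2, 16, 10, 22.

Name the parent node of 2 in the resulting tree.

24: root
8: left child of 24 (depth 1)
25: right child of 24 (depth 1)
2: left child of 8 (depth 2)
16: right child of 8 (depth 2)
10: left child of 16 (depth 3)
22: right child of 16 (depth 3)

8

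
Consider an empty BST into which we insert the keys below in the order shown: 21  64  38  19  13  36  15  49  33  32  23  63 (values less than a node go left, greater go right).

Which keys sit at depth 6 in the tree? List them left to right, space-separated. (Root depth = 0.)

21: root
64: right child of 21 (depth 1)
38: left child of 64 (depth 2)
19: left child of 21 (depth 1)
13: left child of 19 (depth 2)
36: left child of 38 (depth 3)
15: right child of 13 (depth 3)
49: right child of 38 (depth 3)
33: left child of 36 (depth 4)
32: left child of 33 (depth 5)
23: left child of 32 (depth 6)
63: right child of 49 (depth 4)

23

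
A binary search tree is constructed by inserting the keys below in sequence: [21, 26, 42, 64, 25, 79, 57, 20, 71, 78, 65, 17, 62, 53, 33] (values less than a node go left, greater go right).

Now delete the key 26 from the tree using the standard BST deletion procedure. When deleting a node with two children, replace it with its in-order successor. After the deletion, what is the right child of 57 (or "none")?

Resulting structure (node: left, right):
  21: L=20, R=26
  26: L=25, R=42
  42: L=33, R=64
  64: L=57, R=79
  25: L=–, R=–
  79: L=71, R=–
  57: L=53, R=62
  20: L=17, R=–
  71: L=65, R=78
  78: L=–, R=–
  65: L=–, R=–
  17: L=–, R=–
  62: L=–, R=–
  53: L=–, R=–
  33: L=–, R=–

Delete 26 (two children — replace with in-order successor).
After deletion, 57's right child: 62.

62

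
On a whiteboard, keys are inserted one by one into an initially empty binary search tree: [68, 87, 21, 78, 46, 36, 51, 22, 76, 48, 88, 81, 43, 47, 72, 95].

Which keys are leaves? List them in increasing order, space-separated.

Resulting structure (node: left, right):
  68: L=21, R=87
  87: L=78, R=88
  21: L=–, R=46
  78: L=76, R=81
  46: L=36, R=51
  36: L=22, R=43
  51: L=48, R=–
  22: L=–, R=–
  76: L=72, R=–
  48: L=47, R=–
  88: L=–, R=95
  81: L=–, R=–
  43: L=–, R=–
  47: L=–, R=–
  72: L=–, R=–
  95: L=–, R=–

22 43 47 72 81 95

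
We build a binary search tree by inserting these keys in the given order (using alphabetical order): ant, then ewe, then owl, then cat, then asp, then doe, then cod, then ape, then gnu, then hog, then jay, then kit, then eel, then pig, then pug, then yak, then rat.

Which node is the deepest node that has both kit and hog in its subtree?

ant: root
ewe: right child of ant (depth 1)
owl: right child of ewe (depth 2)
cat: left child of ewe (depth 2)
asp: left child of cat (depth 3)
doe: right child of cat (depth 3)
cod: left child of doe (depth 4)
ape: left child of asp (depth 4)
gnu: left child of owl (depth 3)
hog: right child of gnu (depth 4)
jay: right child of hog (depth 5)
kit: right child of jay (depth 6)
eel: right child of doe (depth 4)
pig: right child of owl (depth 3)
pug: right child of pig (depth 4)
yak: right child of pug (depth 5)
rat: left child of yak (depth 6)

Path to kit: ant → ewe → owl → gnu → hog → jay → kit
Path to hog: ant → ewe → owl → gnu → hog
hog lies on both paths and is an ancestor of the other node.

hog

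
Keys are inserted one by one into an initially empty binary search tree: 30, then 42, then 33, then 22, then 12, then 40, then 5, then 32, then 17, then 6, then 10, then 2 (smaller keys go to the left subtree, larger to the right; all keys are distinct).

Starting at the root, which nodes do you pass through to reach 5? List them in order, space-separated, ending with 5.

Insert 30: tree is empty, so 30 becomes the root.
Insert 42: 42 > 30 → go right. Place as right child of 30.
Insert 33: 33 > 30 → go right; 33 < 42 → go left. Place as left child of 42.
Insert 22: 22 < 30 → go left. Place as left child of 30.
Insert 12: 12 < 30 → go left; 12 < 22 → go left. Place as left child of 22.
Insert 40: 40 > 30 → go right; 40 < 42 → go left; 40 > 33 → go right. Place as right child of 33.
Insert 5: 5 < 30 → go left; 5 < 22 → go left; 5 < 12 → go left. Place as left child of 12.
Insert 32: 32 > 30 → go right; 32 < 42 → go left; 32 < 33 → go left. Place as left child of 33.
Insert 17: 17 < 30 → go left; 17 < 22 → go left; 17 > 12 → go right. Place as right child of 12.
Insert 6: 6 < 30 → go left; 6 < 22 → go left; 6 < 12 → go left; 6 > 5 → go right. Place as right child of 5.
Insert 10: 10 < 30 → go left; 10 < 22 → go left; 10 < 12 → go left; 10 > 5 → go right; 10 > 6 → go right. Place as right child of 6.
Insert 2: 2 < 30 → go left; 2 < 22 → go left; 2 < 12 → go left; 2 < 5 → go left. Place as left child of 5.

30 22 12 5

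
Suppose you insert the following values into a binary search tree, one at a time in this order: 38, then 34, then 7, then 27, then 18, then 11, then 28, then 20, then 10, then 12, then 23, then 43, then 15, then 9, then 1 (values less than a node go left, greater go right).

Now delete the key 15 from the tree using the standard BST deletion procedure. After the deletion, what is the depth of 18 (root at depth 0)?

4

Insert 38: tree is empty, so 38 becomes the root.
Insert 34: 34 < 38 → go left. Place as left child of 38.
Insert 7: 7 < 38 → go left; 7 < 34 → go left. Place as left child of 34.
Insert 27: 27 < 38 → go left; 27 < 34 → go left; 27 > 7 → go right. Place as right child of 7.
Insert 18: 18 < 38 → go left; 18 < 34 → go left; 18 > 7 → go right; 18 < 27 → go left. Place as left child of 27.
Insert 11: 11 < 38 → go left; 11 < 34 → go left; 11 > 7 → go right; 11 < 27 → go left; 11 < 18 → go left. Place as left child of 18.
Insert 28: 28 < 38 → go left; 28 < 34 → go left; 28 > 7 → go right; 28 > 27 → go right. Place as right child of 27.
Insert 20: 20 < 38 → go left; 20 < 34 → go left; 20 > 7 → go right; 20 < 27 → go left; 20 > 18 → go right. Place as right child of 18.
Insert 10: 10 < 38 → go left; 10 < 34 → go left; 10 > 7 → go right; 10 < 27 → go left; 10 < 18 → go left; 10 < 11 → go left. Place as left child of 11.
Insert 12: 12 < 38 → go left; 12 < 34 → go left; 12 > 7 → go right; 12 < 27 → go left; 12 < 18 → go left; 12 > 11 → go right. Place as right child of 11.
Insert 23: 23 < 38 → go left; 23 < 34 → go left; 23 > 7 → go right; 23 < 27 → go left; 23 > 18 → go right; 23 > 20 → go right. Place as right child of 20.
Insert 43: 43 > 38 → go right. Place as right child of 38.
Insert 15: 15 < 38 → go left; 15 < 34 → go left; 15 > 7 → go right; 15 < 27 → go left; 15 < 18 → go left; 15 > 11 → go right; 15 > 12 → go right. Place as right child of 12.
Insert 9: 9 < 38 → go left; 9 < 34 → go left; 9 > 7 → go right; 9 < 27 → go left; 9 < 18 → go left; 9 < 11 → go left; 9 < 10 → go left. Place as left child of 10.
Insert 1: 1 < 38 → go left; 1 < 34 → go left; 1 < 7 → go left. Place as left child of 7.

Delete 15 (at most one child — splice it out).
After deletion, path to 18: 38 → 34 → 7 → 27 → 18.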